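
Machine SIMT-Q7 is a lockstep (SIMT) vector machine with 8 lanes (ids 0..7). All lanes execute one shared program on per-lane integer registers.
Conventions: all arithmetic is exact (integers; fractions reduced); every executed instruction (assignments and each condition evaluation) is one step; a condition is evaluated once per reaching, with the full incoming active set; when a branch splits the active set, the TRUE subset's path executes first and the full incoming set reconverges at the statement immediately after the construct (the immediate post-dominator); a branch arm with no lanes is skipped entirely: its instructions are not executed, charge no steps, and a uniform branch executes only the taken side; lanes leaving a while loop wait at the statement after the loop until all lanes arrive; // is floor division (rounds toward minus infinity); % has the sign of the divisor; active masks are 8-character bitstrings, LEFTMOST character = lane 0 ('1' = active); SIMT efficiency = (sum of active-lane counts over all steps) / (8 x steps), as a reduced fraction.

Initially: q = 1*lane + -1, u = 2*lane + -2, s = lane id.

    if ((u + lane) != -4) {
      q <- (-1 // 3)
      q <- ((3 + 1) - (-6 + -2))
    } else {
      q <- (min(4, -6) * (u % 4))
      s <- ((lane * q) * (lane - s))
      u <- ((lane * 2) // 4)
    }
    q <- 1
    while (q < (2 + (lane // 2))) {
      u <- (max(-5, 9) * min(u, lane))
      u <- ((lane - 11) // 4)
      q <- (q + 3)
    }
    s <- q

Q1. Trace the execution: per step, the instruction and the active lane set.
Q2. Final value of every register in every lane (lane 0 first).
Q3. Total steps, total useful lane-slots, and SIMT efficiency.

step 0: eval ((u + lane) != -4)      11111111
step 1: q <- (-1 // 3)               11111111
step 2: q <- ((3 + 1) - (-6 + -2))   11111111
step 3: q <- 1                       11111111
step 4: eval (q < (2 + (lane // 2))) 11111111
step 5: u <- (max(-5, 9) * min(u, lane)) 11111111
step 6: u <- ((lane - 11) // 4)      11111111
step 7: q <- (q + 3)                 11111111
step 8: eval (q < (2 + (lane // 2))) 11111111
step 9: u <- (max(-5, 9) * min(u, lane)) 00000011
step 10: u <- ((lane - 11) // 4)      00000011
step 11: q <- (q + 3)                 00000011
step 12: eval (q < (2 + (lane // 2))) 00000011
step 13: s <- q                       11111111

Answer: 14 steps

q: 4,4,4,4,4,4,7,7
u: -3,-3,-3,-2,-2,-2,-2,-1
s: 4,4,4,4,4,4,7,7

steps = 14; useful = 88; efficiency = 88/112 = 11/14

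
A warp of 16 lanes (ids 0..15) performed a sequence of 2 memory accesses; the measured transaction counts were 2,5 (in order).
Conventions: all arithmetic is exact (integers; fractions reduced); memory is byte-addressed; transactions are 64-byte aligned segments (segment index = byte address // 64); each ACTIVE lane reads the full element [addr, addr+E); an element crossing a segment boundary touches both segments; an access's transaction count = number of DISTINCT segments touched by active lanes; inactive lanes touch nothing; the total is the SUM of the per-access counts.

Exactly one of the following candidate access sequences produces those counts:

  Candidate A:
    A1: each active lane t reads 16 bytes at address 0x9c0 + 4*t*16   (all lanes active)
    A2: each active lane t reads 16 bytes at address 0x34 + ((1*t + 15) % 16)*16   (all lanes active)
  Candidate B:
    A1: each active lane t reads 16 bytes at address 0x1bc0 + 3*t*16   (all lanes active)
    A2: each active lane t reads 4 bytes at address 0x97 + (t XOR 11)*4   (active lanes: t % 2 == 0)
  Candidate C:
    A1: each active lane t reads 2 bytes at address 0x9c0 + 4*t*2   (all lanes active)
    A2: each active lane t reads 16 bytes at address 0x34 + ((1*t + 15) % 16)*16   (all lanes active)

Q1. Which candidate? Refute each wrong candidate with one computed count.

A: A1 gives 16 transactions, not 2
B: A1 gives 12 transactions, not 2
C: all counts match (2,5)

Answer: C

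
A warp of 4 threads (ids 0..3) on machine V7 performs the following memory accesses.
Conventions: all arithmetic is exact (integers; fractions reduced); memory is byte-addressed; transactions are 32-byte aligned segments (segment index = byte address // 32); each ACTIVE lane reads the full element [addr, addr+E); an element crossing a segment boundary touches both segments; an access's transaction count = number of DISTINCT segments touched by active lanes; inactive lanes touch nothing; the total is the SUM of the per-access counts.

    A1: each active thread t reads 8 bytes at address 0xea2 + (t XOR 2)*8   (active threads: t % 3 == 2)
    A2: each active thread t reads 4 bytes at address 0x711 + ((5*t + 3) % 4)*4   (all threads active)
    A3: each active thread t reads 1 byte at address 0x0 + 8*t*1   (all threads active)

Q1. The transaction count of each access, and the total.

A1: 1 transaction
A2: 2 transactions
A3: 1 transaction

Answer: 1,2,1; total 4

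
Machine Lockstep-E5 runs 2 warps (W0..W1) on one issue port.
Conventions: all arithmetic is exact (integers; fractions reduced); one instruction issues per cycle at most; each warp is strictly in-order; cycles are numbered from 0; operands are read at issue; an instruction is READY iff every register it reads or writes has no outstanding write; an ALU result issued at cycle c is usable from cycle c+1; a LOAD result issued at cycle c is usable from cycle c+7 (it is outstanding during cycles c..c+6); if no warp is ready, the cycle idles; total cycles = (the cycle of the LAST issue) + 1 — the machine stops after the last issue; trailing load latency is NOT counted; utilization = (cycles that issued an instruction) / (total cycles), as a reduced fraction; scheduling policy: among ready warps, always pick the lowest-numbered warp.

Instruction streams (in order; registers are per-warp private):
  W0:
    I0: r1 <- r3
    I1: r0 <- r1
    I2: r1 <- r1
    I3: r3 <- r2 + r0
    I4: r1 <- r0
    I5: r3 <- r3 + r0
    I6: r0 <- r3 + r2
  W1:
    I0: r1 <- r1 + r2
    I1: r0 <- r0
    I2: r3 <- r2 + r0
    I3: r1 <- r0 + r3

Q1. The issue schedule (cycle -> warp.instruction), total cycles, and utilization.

cycle 0: W0.I0
cycle 1: W0.I1
cycle 2: W0.I2
cycle 3: W0.I3
cycle 4: W0.I4
cycle 5: W0.I5
cycle 6: W0.I6
cycle 7: W1.I0
cycle 8: W1.I1
cycle 9: W1.I2
cycle 10: W1.I3

Answer: 11 cycles, utilization 1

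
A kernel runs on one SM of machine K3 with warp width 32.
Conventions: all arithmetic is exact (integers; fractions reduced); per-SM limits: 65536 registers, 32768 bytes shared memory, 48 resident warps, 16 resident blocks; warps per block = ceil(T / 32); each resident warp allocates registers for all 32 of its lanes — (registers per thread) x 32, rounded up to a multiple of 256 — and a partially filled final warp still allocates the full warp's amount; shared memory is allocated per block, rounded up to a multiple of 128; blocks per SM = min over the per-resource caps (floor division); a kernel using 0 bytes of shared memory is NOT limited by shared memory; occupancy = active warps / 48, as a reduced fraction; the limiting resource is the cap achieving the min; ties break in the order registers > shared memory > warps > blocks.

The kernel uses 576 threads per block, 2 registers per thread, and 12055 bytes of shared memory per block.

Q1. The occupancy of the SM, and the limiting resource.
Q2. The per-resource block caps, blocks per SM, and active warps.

Answer: occupancy 3/4, limited by shared memory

registers: 14 blocks
shared memory: 2 blocks
warps: 2 blocks
blocks: 16 blocks

Answer: 2 blocks, 36 active warps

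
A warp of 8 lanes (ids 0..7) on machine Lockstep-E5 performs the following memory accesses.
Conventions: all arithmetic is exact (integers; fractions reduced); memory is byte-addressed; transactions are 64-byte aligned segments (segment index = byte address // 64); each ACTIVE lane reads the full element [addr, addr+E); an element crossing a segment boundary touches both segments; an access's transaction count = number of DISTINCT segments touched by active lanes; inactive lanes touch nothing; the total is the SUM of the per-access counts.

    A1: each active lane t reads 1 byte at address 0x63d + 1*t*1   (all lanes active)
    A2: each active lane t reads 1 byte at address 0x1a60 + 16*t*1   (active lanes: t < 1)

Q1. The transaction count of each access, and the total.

A1: 2 transactions
A2: 1 transaction

Answer: 2,1; total 3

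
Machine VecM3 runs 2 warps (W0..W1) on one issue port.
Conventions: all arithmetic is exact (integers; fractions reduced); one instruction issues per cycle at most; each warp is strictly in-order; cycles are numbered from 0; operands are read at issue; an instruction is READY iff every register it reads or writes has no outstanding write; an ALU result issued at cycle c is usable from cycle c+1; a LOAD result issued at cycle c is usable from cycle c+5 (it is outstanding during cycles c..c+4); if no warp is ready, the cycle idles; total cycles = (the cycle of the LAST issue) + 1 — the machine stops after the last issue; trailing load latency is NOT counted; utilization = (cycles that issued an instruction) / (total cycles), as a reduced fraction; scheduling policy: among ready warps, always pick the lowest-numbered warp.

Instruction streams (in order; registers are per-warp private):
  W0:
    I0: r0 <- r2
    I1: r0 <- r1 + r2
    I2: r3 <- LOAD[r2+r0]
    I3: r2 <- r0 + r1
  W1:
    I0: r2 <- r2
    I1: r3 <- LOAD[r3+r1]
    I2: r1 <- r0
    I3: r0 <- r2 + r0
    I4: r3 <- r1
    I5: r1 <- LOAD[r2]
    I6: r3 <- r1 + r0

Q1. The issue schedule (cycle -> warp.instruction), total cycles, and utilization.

cycle 0: W0.I0
cycle 1: W0.I1
cycle 2: W0.I2
cycle 3: W0.I3
cycle 4: W1.I0
cycle 5: W1.I1
cycle 6: W1.I2
cycle 7: W1.I3
cycle 8: idle
cycle 9: idle
cycle 10: W1.I4
cycle 11: W1.I5
cycle 12: idle
cycle 13: idle
cycle 14: idle
cycle 15: idle
cycle 16: W1.I6

Answer: 17 cycles, utilization 11/17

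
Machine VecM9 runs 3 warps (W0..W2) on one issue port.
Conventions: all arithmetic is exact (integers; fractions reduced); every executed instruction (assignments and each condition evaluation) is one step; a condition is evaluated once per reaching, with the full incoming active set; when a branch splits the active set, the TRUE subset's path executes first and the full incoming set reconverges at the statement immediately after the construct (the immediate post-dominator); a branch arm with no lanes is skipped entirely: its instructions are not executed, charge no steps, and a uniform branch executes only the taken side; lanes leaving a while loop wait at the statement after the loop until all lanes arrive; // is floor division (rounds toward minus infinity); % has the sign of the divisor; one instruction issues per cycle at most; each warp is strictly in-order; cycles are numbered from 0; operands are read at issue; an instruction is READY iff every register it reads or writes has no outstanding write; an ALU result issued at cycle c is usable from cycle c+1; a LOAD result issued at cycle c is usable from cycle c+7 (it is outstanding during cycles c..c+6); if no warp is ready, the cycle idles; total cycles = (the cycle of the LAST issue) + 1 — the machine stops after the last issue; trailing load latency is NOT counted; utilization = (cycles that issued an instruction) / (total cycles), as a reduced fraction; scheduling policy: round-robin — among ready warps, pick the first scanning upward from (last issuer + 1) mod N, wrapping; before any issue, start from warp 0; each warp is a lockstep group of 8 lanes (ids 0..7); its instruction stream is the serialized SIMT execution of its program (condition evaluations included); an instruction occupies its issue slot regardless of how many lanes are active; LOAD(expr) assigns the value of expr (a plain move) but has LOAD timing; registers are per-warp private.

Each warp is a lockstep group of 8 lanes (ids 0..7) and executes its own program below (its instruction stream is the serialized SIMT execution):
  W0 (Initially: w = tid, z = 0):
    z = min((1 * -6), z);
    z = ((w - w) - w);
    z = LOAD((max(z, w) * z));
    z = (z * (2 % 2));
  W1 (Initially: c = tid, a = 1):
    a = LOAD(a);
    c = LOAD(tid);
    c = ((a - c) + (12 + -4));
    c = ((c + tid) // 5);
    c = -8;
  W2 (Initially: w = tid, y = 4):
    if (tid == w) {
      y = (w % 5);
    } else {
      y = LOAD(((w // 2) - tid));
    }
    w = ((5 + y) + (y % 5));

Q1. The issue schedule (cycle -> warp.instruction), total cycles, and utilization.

cycle 0: W0.I0
cycle 1: W1.I0
cycle 2: W2.I0
cycle 3: W0.I1
cycle 4: W1.I1
cycle 5: W2.I1
cycle 6: W0.I2
cycle 7: W2.I2
cycle 8: idle
cycle 9: idle
cycle 10: idle
cycle 11: W1.I2
cycle 12: W1.I3
cycle 13: W0.I3
cycle 14: W1.I4

Answer: 15 cycles, utilization 4/5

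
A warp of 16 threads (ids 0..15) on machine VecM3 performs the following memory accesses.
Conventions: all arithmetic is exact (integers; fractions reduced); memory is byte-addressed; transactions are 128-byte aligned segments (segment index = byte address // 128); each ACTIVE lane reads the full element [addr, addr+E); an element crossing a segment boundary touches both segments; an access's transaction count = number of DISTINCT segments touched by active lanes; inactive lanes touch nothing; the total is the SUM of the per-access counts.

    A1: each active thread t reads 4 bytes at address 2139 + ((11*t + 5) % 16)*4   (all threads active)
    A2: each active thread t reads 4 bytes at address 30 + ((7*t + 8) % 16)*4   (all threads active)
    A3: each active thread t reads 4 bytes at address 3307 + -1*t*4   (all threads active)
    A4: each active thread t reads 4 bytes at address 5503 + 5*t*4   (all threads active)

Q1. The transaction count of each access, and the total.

A1: 2 transactions
A2: 1 transaction
A3: 1 transaction
A4: 4 transactions

Answer: 2,1,1,4; total 8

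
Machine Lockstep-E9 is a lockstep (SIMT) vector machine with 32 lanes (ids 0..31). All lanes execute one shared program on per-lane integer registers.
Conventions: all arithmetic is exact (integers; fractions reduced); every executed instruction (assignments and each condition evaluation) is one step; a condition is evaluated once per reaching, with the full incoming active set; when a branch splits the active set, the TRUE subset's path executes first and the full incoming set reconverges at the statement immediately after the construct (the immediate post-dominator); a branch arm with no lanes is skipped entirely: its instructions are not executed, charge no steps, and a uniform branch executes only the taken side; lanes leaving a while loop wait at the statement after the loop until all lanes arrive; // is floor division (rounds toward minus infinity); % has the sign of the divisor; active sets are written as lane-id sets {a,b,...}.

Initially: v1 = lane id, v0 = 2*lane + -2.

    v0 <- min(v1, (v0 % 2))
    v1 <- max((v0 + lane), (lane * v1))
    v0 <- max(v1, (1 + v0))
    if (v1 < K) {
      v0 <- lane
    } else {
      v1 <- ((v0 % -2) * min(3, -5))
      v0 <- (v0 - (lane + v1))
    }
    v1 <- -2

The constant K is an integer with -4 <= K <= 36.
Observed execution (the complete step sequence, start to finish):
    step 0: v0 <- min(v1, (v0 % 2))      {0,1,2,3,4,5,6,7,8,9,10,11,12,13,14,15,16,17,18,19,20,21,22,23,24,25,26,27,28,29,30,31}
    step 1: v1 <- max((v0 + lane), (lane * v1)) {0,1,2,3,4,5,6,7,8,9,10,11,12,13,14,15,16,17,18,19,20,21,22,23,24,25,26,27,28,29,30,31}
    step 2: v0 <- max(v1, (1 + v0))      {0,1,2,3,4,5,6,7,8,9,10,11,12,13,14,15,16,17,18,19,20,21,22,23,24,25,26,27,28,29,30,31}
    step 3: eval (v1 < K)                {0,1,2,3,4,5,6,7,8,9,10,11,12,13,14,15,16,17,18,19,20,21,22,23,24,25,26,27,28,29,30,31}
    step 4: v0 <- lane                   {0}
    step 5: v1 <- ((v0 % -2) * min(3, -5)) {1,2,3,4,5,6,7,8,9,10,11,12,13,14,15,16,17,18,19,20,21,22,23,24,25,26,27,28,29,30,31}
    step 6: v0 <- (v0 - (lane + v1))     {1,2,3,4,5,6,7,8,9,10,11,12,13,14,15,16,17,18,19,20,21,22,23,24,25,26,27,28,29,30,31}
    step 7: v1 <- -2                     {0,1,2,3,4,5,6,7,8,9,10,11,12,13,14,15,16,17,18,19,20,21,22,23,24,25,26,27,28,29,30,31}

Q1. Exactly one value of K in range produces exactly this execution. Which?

Answer: K = 1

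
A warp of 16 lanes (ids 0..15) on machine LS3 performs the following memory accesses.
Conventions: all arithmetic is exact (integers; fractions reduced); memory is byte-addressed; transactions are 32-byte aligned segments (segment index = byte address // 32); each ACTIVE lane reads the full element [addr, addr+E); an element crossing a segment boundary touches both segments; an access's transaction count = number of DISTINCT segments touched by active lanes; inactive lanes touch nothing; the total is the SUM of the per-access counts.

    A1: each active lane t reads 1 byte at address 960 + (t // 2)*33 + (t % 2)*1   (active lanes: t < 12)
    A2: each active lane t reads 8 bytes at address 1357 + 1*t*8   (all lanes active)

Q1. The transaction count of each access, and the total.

A1: 6 transactions
A2: 5 transactions

Answer: 6,5; total 11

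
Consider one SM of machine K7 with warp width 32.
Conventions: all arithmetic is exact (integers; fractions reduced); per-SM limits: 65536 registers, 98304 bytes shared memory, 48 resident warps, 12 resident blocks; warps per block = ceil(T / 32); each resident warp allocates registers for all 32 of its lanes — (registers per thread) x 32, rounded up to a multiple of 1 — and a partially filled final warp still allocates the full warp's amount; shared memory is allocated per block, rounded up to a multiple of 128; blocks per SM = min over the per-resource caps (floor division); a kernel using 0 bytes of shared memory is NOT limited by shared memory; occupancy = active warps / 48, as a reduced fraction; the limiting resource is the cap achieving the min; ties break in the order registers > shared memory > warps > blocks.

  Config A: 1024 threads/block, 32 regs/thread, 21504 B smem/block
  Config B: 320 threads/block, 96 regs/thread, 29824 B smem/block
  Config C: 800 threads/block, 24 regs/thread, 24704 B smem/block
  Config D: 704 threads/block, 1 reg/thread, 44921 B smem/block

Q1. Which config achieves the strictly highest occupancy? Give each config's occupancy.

occupancies: A 2/3, B 5/12, C 25/48, D 11/12

Answer: D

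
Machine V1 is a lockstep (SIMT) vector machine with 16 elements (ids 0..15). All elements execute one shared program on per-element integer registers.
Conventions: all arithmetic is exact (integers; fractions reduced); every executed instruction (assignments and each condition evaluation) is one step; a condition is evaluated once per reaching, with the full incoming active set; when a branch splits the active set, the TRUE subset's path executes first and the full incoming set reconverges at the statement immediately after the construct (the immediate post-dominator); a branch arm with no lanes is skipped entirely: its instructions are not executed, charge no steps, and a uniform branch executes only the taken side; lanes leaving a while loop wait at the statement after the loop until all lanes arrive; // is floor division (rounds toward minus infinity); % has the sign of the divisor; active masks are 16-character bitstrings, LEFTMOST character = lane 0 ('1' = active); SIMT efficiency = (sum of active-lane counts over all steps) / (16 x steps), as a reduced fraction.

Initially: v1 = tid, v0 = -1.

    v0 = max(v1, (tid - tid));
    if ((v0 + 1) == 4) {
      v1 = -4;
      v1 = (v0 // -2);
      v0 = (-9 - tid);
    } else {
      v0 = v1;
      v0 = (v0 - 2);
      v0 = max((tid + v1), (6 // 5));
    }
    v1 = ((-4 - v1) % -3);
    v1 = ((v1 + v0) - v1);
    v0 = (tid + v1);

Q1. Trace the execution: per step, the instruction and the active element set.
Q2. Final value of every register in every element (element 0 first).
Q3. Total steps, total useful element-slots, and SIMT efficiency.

step 0: v0 <- max(v1, (tid - tid))   1111111111111111
step 1: eval ((v0 + 1) == 4)         1111111111111111
step 2: v1 <- -4                     0001000000000000
step 3: v1 <- (v0 // -2)             0001000000000000
step 4: v0 <- (-9 - tid)             0001000000000000
step 5: v0 <- v1                     1110111111111111
step 6: v0 <- (v0 - 2)               1110111111111111
step 7: v0 <- max((tid + v1), (6 // 5)) 1110111111111111
step 8: v1 <- ((-4 - v1) % -3)       1111111111111111
step 9: v1 <- ((v1 + v0) - v1)       1111111111111111
step 10: v0 <- (tid + v1)             1111111111111111

Answer: 11 steps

v1: 1,2,4,-12,8,10,12,14,16,18,20,22,24,26,28,30
v0: 1,3,6,-9,12,15,18,21,24,27,30,33,36,39,42,45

steps = 11; useful = 128; efficiency = 128/176 = 8/11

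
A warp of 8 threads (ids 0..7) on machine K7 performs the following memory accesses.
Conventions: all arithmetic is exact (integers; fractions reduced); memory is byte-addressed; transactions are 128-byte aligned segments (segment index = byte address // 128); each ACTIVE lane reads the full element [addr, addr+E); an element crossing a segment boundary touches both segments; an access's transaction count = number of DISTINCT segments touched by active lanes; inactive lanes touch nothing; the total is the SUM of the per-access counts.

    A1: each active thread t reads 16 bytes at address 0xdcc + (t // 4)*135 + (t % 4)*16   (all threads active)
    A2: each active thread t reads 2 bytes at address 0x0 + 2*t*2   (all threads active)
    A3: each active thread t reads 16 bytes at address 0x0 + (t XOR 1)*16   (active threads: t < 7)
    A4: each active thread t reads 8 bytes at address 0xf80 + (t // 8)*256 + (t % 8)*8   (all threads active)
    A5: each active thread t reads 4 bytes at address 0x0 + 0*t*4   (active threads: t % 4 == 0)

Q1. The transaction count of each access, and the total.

A1: 3 transactions
A2: 1 transaction
A3: 1 transaction
A4: 1 transaction
A5: 1 transaction

Answer: 3,1,1,1,1; total 7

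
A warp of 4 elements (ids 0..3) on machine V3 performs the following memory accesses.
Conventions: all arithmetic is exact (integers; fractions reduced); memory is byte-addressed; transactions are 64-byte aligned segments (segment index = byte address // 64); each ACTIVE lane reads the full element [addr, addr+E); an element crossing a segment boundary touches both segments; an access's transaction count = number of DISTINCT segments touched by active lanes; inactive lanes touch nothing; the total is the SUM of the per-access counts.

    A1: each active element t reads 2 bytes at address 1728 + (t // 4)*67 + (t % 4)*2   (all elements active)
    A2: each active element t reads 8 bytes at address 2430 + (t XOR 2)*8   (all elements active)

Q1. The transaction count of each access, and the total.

A1: 1 transaction
A2: 2 transactions

Answer: 1,2; total 3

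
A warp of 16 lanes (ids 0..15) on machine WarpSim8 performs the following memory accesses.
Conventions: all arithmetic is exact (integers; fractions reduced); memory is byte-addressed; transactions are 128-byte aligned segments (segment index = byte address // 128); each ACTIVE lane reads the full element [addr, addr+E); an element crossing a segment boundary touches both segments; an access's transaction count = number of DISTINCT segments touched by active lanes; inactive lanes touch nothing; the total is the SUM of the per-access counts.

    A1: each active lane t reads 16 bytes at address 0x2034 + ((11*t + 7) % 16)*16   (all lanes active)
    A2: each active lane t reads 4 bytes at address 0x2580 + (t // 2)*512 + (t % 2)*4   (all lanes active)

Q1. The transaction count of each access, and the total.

A1: 3 transactions
A2: 8 transactions

Answer: 3,8; total 11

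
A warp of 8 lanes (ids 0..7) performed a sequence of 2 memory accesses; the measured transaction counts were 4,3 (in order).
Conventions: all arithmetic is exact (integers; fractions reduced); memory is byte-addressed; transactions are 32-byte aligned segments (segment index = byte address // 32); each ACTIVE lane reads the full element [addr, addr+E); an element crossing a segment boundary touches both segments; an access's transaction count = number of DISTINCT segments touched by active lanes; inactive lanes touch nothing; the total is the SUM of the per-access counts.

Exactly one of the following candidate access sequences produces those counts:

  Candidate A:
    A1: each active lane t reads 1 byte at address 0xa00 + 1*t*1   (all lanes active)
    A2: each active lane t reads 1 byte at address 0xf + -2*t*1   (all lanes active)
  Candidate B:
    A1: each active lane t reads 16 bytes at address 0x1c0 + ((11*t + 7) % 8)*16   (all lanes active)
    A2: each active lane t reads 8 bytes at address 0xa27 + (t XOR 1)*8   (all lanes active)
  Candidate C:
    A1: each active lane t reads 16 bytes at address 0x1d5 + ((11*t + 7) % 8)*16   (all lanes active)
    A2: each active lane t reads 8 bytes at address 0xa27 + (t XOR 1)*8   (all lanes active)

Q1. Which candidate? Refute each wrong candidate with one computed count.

A: A1 gives 1 transaction, not 4
C: A1 gives 5 transactions, not 4
B: all counts match (4,3)

Answer: B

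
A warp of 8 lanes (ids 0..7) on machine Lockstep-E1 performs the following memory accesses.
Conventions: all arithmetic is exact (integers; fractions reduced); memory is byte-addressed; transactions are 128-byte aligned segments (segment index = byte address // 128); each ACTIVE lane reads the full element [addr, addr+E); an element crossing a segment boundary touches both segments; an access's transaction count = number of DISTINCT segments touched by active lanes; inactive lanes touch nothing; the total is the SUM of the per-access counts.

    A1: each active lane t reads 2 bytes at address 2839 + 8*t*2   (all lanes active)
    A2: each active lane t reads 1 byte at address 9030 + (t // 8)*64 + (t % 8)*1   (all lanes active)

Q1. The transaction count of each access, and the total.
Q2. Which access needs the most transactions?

A1: 2 transactions
A2: 1 transaction

Answer: 2,1; total 3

Answer: A1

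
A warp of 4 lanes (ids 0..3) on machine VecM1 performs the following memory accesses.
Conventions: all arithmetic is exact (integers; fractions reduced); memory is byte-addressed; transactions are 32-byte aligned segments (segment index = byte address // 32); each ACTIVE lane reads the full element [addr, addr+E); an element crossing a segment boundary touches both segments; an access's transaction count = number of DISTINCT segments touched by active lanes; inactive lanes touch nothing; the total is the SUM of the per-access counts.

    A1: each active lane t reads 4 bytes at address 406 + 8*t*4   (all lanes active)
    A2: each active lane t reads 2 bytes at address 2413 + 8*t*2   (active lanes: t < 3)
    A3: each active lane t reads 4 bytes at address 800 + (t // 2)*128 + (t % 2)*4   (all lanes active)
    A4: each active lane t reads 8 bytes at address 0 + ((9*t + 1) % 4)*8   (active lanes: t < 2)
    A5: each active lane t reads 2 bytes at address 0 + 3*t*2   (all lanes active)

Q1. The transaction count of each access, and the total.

A1: 4 transactions
A2: 2 transactions
A3: 2 transactions
A4: 1 transaction
A5: 1 transaction

Answer: 4,2,2,1,1; total 10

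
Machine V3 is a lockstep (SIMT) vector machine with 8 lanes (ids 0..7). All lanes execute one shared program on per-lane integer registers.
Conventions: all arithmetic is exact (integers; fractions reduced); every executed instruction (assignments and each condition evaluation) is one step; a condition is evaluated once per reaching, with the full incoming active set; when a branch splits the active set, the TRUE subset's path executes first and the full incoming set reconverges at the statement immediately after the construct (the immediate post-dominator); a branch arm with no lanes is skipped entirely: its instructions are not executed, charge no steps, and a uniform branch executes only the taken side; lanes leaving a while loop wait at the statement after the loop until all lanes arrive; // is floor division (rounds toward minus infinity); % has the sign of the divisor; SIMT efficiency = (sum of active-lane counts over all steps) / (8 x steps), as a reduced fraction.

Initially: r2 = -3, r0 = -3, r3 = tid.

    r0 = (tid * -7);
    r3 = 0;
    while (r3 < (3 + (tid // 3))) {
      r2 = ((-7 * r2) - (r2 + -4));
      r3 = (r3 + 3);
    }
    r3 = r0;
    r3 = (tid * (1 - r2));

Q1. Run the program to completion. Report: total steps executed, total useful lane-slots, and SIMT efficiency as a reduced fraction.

Answer: 11 steps, 79 useful, 79/88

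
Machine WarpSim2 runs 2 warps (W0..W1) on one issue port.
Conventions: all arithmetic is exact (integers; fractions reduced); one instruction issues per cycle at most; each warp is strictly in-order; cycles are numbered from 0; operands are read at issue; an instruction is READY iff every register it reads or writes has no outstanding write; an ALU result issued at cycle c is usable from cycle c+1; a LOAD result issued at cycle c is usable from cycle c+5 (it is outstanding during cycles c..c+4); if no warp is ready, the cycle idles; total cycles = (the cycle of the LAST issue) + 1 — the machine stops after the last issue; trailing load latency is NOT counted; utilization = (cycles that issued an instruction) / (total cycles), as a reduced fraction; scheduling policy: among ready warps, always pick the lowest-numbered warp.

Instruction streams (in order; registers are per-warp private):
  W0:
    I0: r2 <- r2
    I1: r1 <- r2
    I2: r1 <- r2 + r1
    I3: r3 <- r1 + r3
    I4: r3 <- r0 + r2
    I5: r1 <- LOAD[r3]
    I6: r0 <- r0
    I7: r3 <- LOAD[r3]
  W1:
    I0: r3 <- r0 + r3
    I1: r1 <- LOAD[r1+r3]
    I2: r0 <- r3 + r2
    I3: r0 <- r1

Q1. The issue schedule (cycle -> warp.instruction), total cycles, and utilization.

cycle 0: W0.I0
cycle 1: W0.I1
cycle 2: W0.I2
cycle 3: W0.I3
cycle 4: W0.I4
cycle 5: W0.I5
cycle 6: W0.I6
cycle 7: W0.I7
cycle 8: W1.I0
cycle 9: W1.I1
cycle 10: W1.I2
cycle 11: idle
cycle 12: idle
cycle 13: idle
cycle 14: W1.I3

Answer: 15 cycles, utilization 4/5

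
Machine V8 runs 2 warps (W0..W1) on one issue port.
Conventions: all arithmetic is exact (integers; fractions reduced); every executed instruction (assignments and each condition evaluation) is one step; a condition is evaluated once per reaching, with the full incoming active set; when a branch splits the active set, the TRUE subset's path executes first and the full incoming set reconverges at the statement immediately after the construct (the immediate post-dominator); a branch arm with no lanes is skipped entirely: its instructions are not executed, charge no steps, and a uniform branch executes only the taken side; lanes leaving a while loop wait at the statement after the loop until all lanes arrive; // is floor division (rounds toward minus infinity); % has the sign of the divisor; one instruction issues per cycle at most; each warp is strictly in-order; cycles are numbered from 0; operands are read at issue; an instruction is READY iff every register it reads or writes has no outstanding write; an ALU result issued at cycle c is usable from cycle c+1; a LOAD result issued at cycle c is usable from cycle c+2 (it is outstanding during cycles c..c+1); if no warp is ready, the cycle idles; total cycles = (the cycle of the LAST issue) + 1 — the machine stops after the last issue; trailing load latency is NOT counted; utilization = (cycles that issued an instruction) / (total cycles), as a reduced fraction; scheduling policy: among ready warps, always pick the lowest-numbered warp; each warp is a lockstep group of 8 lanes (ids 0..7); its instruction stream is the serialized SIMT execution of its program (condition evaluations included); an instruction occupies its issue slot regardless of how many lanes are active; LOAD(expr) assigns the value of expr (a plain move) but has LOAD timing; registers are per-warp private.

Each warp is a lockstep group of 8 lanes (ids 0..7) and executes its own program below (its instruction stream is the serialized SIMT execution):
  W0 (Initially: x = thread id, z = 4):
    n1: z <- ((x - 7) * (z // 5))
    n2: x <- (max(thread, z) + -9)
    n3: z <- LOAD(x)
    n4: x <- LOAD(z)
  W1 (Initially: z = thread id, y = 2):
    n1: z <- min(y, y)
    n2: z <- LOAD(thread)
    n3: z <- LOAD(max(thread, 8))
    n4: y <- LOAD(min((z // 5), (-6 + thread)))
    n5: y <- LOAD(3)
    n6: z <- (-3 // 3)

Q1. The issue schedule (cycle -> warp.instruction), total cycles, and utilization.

cycle 0: W0.I0
cycle 1: W0.I1
cycle 2: W0.I2
cycle 3: W1.I0
cycle 4: W0.I3
cycle 5: W1.I1
cycle 6: idle
cycle 7: W1.I2
cycle 8: idle
cycle 9: W1.I3
cycle 10: idle
cycle 11: W1.I4
cycle 12: W1.I5

Answer: 13 cycles, utilization 10/13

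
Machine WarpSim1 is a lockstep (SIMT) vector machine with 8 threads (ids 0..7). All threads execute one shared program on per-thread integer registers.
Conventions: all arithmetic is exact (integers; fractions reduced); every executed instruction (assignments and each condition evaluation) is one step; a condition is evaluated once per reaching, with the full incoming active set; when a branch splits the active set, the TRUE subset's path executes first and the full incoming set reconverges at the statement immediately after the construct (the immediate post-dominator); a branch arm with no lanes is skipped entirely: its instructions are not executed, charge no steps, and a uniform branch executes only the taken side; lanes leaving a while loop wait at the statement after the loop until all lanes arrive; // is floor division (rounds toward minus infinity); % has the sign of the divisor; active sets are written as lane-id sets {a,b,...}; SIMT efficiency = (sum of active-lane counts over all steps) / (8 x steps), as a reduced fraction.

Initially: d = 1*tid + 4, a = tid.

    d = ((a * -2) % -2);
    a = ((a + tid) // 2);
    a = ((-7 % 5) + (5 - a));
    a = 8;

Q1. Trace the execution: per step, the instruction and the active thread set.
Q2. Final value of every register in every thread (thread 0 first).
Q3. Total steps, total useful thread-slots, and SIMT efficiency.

step 0: d <- ((a * -2) % -2)         {0,1,2,3,4,5,6,7}
step 1: a <- ((a + tid) // 2)        {0,1,2,3,4,5,6,7}
step 2: a <- ((-7 % 5) + (5 - a))    {0,1,2,3,4,5,6,7}
step 3: a <- 8                       {0,1,2,3,4,5,6,7}

Answer: 4 steps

d: 0,0,0,0,0,0,0,0
a: 8,8,8,8,8,8,8,8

steps = 4; useful = 32; efficiency = 32/32 = 1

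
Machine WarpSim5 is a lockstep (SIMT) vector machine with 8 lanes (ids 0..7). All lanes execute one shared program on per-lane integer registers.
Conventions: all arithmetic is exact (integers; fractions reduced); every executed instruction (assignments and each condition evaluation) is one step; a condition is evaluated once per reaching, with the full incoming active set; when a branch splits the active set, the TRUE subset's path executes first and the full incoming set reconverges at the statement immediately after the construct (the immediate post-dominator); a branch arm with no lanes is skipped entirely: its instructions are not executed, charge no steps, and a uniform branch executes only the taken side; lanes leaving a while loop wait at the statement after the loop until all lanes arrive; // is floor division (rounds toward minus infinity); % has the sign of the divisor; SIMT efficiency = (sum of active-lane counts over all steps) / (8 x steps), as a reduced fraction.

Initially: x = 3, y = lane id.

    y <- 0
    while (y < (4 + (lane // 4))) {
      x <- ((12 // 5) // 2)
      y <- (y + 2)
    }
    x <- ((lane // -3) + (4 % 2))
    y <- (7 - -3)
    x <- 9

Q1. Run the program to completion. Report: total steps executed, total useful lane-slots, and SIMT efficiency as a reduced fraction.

Answer: 14 steps, 100 useful, 25/28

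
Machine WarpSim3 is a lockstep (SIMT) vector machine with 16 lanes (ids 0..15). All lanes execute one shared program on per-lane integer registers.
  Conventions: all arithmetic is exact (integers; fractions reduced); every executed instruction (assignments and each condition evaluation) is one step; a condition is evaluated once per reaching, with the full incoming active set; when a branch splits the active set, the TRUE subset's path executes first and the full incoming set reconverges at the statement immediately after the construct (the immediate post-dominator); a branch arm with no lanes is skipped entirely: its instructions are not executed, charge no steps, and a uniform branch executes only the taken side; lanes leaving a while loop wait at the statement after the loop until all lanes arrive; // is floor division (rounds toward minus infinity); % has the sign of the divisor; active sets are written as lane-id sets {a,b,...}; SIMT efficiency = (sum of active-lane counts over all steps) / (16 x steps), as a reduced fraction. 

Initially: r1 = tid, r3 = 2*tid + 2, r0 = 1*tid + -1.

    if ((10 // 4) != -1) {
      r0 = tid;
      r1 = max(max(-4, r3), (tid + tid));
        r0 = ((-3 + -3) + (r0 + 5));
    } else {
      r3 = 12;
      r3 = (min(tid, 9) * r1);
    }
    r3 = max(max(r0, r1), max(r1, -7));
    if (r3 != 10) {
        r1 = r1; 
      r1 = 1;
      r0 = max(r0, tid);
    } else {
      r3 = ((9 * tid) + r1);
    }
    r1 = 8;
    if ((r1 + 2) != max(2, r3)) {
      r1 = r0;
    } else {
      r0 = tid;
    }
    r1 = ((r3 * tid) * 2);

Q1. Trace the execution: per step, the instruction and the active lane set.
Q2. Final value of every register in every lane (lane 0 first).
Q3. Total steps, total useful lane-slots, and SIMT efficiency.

step 0: eval ((10 // 4) != -1)       {0,1,2,3,4,5,6,7,8,9,10,11,12,13,14,15}
step 1: r0 <- tid                    {0,1,2,3,4,5,6,7,8,9,10,11,12,13,14,15}
step 2: r1 <- max(max(-4, r3), (tid + tid)) {0,1,2,3,4,5,6,7,8,9,10,11,12,13,14,15}
step 3: r0 <- ((-3 + -3) + (r0 + 5)) {0,1,2,3,4,5,6,7,8,9,10,11,12,13,14,15}
step 4: r3 <- max(max(r0, r1), max(r1, -7)) {0,1,2,3,4,5,6,7,8,9,10,11,12,13,14,15}
step 5: eval (r3 != 10)              {0,1,2,3,4,5,6,7,8,9,10,11,12,13,14,15}
step 6: r1 <- r1                     {0,1,2,3,5,6,7,8,9,10,11,12,13,14,15}
step 7: r1 <- 1                      {0,1,2,3,5,6,7,8,9,10,11,12,13,14,15}
step 8: r0 <- max(r0, tid)           {0,1,2,3,5,6,7,8,9,10,11,12,13,14,15}
step 9: r3 <- ((9 * tid) + r1)       {4}
step 10: r1 <- 8                      {0,1,2,3,4,5,6,7,8,9,10,11,12,13,14,15}
step 11: eval ((r1 + 2) != max(2, r3)) {0,1,2,3,4,5,6,7,8,9,10,11,12,13,14,15}
step 12: r1 <- r0                     {0,1,2,3,4,5,6,7,8,9,10,11,12,13,14,15}
step 13: r1 <- ((r3 * tid) * 2)       {0,1,2,3,4,5,6,7,8,9,10,11,12,13,14,15}

Answer: 14 steps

r1: 0,8,24,48,368,120,168,224,288,360,440,528,624,728,840,960
r3: 2,4,6,8,46,12,14,16,18,20,22,24,26,28,30,32
r0: 0,1,2,3,3,5,6,7,8,9,10,11,12,13,14,15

steps = 14; useful = 206; efficiency = 206/224 = 103/112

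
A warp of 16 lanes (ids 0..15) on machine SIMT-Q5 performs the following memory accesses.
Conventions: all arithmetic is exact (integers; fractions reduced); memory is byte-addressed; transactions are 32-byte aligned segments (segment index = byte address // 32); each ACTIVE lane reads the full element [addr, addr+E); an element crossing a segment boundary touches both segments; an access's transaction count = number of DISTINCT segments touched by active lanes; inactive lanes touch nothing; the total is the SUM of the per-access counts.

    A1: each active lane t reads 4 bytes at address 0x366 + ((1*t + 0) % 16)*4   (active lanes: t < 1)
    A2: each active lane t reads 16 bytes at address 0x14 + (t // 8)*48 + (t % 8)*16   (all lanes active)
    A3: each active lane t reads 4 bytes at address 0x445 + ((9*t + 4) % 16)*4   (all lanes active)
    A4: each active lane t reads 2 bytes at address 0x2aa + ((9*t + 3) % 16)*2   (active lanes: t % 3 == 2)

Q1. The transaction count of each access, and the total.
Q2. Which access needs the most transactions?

A1: 1 transaction
A2: 7 transactions
A3: 3 transactions
A4: 2 transactions

Answer: 1,7,3,2; total 13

Answer: A2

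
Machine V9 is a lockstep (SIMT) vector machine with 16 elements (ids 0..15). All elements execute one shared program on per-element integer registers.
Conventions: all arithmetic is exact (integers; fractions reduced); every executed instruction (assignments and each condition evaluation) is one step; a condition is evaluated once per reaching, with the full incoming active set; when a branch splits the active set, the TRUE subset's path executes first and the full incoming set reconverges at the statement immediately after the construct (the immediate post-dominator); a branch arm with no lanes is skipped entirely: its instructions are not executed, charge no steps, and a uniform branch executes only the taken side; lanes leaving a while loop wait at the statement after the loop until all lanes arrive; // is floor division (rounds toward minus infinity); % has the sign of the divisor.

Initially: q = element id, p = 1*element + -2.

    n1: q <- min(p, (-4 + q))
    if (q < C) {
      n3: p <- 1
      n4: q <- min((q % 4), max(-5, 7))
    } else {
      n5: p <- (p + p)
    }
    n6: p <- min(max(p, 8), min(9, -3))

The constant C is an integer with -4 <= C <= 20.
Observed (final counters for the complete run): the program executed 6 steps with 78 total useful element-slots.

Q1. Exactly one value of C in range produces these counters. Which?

Answer: C = 10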